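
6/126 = 1/21  =  0.05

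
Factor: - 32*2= - 2^6 = - 64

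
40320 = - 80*( - 504 ) 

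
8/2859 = 8/2859 = 0.00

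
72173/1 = 72173 = 72173.00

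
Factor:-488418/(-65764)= 2^ ( - 1)*3^1*7^1*29^1*41^( - 1 ) = 609/82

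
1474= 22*67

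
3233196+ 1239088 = 4472284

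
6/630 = 1/105 = 0.01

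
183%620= 183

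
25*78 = 1950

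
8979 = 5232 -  - 3747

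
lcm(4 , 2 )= 4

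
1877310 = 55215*34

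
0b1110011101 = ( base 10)925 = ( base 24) 1ED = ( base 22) 1k1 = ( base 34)R7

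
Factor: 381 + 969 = 1350 =2^1*3^3 * 5^2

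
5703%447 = 339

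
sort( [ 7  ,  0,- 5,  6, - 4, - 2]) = [-5, - 4, - 2,0,6,  7] 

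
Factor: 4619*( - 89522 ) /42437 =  - 2^1*17^1*31^1*149^1 * 2633^1  *  42437^( - 1) = -413502118/42437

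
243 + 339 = 582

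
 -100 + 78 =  - 22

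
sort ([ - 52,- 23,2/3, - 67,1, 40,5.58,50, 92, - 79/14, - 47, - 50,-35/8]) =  [ - 67, - 52, - 50, - 47, - 23, - 79/14 , - 35/8,2/3,1,5.58, 40,50,92]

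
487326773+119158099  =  606484872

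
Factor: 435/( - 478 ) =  - 2^( - 1)*3^1*5^1*29^1*239^( - 1)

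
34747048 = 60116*578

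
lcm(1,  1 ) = 1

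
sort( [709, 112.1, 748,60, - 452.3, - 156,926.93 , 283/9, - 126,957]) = [ - 452.3, - 156, - 126, 283/9, 60, 112.1, 709, 748  ,  926.93,957 ]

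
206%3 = 2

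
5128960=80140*64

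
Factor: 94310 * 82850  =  7813583500 = 2^2*5^3* 1657^1*9431^1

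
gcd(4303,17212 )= 4303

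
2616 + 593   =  3209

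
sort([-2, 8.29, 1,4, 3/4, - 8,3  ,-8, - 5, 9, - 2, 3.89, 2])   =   [ - 8, - 8, - 5, - 2,- 2, 3/4, 1, 2 , 3, 3.89,4, 8.29, 9] 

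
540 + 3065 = 3605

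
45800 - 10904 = 34896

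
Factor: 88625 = 5^3*709^1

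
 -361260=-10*36126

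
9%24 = 9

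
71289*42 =2994138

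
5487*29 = 159123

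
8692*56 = 486752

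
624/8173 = 624/8173 = 0.08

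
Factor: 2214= 2^1 * 3^3 * 41^1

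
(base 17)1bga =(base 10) 8374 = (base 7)33262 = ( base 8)20266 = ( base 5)231444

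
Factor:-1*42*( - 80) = 2^5*3^1*5^1*7^1 = 3360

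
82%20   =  2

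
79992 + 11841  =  91833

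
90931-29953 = 60978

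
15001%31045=15001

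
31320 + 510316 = 541636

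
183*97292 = 17804436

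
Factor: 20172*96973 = 2^2*3^1 * 41^2*96973^1 = 1956139356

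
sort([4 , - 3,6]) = [ - 3, 4,6]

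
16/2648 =2/331 = 0.01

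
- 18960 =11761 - 30721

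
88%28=4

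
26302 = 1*26302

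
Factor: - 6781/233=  - 233^( - 1 )*6781^1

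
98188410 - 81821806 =16366604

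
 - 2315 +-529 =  - 2844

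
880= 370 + 510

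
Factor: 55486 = 2^1*27743^1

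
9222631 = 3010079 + 6212552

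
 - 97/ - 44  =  97/44 = 2.20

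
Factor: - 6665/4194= - 2^(-1)*3^(-2)*5^1* 31^1*43^1*233^(- 1)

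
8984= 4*2246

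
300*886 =265800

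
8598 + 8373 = 16971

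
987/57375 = 329/19125 = 0.02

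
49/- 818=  - 1+769/818= - 0.06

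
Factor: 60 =2^2 * 3^1*5^1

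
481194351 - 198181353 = 283012998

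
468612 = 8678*54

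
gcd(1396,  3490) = 698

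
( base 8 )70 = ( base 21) 2E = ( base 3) 2002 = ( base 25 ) 26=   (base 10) 56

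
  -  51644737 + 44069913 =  - 7574824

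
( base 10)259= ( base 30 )8J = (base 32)83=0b100000011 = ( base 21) c7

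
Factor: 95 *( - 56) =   -  5320=-  2^3*5^1 *7^1*19^1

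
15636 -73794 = -58158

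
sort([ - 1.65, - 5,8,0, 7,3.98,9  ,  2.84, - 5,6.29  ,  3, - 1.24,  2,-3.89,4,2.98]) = [-5,-5, - 3.89, - 1.65, - 1.24,0,2, 2.84,  2.98,3,3.98, 4,6.29, 7,8,9 ]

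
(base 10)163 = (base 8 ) 243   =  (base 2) 10100011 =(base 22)79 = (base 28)5n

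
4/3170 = 2/1585 = 0.00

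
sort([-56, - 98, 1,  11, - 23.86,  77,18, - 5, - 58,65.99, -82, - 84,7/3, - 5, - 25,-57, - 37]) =[ - 98, - 84,- 82,-58, - 57, - 56 , - 37 , - 25, - 23.86, - 5,-5, 1, 7/3,  11, 18,65.99 , 77 ] 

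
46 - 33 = 13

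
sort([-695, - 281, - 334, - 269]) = [-695, - 334,-281, - 269]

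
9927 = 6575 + 3352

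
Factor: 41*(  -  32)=-2^5*41^1 = - 1312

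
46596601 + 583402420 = 629999021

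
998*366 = 365268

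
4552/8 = 569 = 569.00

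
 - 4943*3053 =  - 15090979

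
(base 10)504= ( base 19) 17a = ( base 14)280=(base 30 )GO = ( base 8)770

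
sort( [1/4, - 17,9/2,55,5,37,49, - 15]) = [ - 17, - 15,1/4,9/2,5, 37, 49 , 55]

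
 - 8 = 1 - 9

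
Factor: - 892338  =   - 2^1*3^1*148723^1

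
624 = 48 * 13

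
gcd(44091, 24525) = 9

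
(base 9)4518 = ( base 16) d0a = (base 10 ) 3338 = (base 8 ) 6412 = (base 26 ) 4OA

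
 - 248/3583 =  - 248/3583 = - 0.07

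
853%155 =78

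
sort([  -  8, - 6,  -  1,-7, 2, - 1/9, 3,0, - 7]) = [ - 8, - 7, - 7,-6, - 1, - 1/9,  0,2, 3]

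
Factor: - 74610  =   - 2^1 * 3^2 * 5^1*829^1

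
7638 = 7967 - 329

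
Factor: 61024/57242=2^4*1907^1*28621^( - 1)= 30512/28621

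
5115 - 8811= - 3696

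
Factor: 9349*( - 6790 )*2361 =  -2^1*3^1*5^1*7^1*97^1*787^1*9349^1 = - 149875595310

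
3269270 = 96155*34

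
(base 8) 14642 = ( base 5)202222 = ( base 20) g82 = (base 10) 6562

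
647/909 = 647/909 = 0.71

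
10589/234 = 45 + 59/234 = 45.25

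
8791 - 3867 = 4924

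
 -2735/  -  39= 2735/39 = 70.13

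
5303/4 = 5303/4 = 1325.75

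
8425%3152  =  2121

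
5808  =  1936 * 3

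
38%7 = 3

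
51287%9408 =4247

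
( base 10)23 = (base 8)27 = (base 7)32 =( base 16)17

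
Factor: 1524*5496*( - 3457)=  - 28955500128 = -2^5*3^2*127^1*229^1*3457^1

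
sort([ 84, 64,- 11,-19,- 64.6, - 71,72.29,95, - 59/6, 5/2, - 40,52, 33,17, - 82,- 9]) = [ - 82, - 71, - 64.6,- 40 , - 19, - 11, - 59/6, - 9,  5/2, 17,33, 52, 64,72.29,84,  95]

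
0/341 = 0= 0.00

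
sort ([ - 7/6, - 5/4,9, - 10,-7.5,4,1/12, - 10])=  [ - 10,-10 ,-7.5, - 5/4, - 7/6, 1/12,4,9]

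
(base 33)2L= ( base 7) 153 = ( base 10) 87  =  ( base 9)106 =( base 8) 127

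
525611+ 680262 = 1205873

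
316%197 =119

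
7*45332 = 317324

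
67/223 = 67/223 = 0.30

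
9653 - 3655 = 5998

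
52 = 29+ 23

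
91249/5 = 91249/5 = 18249.80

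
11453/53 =11453/53 = 216.09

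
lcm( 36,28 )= 252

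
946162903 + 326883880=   1273046783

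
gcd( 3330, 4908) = 6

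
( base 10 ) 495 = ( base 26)J1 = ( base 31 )FU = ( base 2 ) 111101111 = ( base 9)610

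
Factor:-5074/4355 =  - 2^1*5^( - 1)*13^(  -  1 )*43^1*59^1*67^( - 1 )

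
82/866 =41/433= 0.09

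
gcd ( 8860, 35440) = 8860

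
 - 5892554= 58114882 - 64007436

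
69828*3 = 209484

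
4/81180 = 1/20295  =  0.00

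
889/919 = 889/919 = 0.97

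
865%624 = 241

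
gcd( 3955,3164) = 791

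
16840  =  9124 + 7716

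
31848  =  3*10616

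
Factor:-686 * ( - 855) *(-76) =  - 44576280 = -  2^3 * 3^2 *5^1*7^3 * 19^2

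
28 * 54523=1526644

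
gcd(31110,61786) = 2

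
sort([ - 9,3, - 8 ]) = [ - 9, - 8,3] 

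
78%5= 3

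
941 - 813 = 128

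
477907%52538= 5065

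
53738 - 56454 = - 2716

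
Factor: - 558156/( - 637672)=723/826 = 2^(-1 )*3^1*7^( - 1)*59^( - 1)*241^1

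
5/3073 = 5/3073 = 0.00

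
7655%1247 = 173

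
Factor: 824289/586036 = 2^ (-2)*3^1*11^( - 1) * 19^(-1)*59^1 * 701^(-1)*4657^1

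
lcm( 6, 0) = 0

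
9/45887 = 9/45887 = 0.00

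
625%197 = 34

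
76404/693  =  110 + 58/231 =110.25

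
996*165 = 164340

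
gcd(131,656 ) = 1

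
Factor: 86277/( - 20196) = -2^(-2) * 3^( - 2 ) * 11^( - 1)*17^ ( - 1 )*28759^1 = - 28759/6732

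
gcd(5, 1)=1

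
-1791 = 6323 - 8114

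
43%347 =43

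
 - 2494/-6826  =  1247/3413 = 0.37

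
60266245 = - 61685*(-977 ) 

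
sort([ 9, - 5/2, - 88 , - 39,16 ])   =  [ - 88, - 39, - 5/2, 9,16]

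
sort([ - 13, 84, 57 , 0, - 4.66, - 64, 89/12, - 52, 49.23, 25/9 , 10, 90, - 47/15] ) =[-64,  -  52, - 13, - 4.66, - 47/15,0,25/9, 89/12,10, 49.23,57,84,  90 ] 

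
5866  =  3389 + 2477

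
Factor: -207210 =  -2^1 * 3^1*5^1 * 6907^1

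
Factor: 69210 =2^1 * 3^2*5^1 * 769^1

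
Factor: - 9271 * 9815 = -90994865=- 5^1 * 13^1*73^1* 127^1 * 151^1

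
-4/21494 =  - 1 + 10745/10747=-0.00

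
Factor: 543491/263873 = 13^1 * 97^1 *367^( -1) * 431^1*  719^( - 1)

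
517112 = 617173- 100061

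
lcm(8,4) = 8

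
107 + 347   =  454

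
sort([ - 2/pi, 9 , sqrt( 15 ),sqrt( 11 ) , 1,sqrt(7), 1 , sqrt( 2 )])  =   [ - 2/pi,1, 1,sqrt( 2 ),sqrt(7) , sqrt( 11),  sqrt(15 ),  9]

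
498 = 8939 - 8441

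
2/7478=1/3739 =0.00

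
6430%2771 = 888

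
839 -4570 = -3731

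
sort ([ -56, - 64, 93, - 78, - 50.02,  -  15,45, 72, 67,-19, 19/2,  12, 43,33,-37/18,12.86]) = [ - 78, - 64, -56, - 50.02, - 19, - 15 , - 37/18,  19/2, 12 , 12.86,33, 43, 45, 67,72,93] 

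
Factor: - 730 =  - 2^1*5^1*73^1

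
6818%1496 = 834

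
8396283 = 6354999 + 2041284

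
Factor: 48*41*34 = 2^5*3^1*17^1*41^1 = 66912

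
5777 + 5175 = 10952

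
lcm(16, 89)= 1424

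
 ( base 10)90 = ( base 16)5A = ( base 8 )132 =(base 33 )2O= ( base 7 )156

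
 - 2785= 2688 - 5473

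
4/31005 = 4/31005 = 0.00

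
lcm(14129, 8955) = 635805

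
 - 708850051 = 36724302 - 745574353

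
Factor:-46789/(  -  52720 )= 71/80 =2^( -4 )*5^(-1)*71^1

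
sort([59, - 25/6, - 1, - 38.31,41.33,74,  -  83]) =[ - 83, - 38.31,  -  25/6, - 1,41.33, 59 , 74]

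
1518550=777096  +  741454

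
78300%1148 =236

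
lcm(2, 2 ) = 2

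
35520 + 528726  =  564246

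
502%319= 183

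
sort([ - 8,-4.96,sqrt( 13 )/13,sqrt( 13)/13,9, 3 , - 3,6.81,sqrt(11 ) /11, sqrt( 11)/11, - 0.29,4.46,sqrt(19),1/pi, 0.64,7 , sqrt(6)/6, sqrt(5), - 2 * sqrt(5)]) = [ - 8, - 4.96,  -  2* sqrt(5),- 3, - 0.29,sqrt(13)/13,  sqrt( 13 ) /13,sqrt(11)/11,sqrt(11 ) /11,1/pi,sqrt( 6)/6 , 0.64, sqrt(5), 3 , sqrt(19 ),4.46,6.81, 7,9]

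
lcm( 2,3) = 6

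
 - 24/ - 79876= 6/19969 = 0.00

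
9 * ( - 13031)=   -  117279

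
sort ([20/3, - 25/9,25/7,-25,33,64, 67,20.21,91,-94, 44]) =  [ - 94,-25, - 25/9, 25/7,20/3, 20.21,33, 44,64, 67, 91]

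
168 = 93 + 75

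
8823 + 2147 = 10970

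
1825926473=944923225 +881003248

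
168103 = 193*871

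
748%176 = 44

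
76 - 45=31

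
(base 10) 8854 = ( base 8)21226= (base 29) AF9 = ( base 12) 515A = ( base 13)4051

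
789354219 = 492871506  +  296482713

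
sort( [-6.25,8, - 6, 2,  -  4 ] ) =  [ -6.25, - 6,-4,2, 8 ]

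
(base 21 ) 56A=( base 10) 2341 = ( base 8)4445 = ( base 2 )100100100101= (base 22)4I9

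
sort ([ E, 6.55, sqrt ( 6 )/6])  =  [ sqrt( 6 ) /6, E, 6.55] 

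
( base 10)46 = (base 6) 114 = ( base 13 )37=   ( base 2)101110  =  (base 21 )24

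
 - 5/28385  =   - 1/5677 =-  0.00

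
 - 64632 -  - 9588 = -55044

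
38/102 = 19/51= 0.37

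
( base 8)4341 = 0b100011100001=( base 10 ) 2273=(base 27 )335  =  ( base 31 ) 2BA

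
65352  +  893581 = 958933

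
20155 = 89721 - 69566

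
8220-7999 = 221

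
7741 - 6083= 1658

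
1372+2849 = 4221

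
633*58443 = 36994419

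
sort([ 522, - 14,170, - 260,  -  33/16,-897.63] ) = [ - 897.63, - 260,-14 , - 33/16,  170, 522]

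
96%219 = 96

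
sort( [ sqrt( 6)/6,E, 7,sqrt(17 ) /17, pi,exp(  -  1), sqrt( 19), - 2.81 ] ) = [-2.81,sqrt( 17 ) /17,  exp( - 1), sqrt(6) /6, E, pi,sqrt( 19), 7] 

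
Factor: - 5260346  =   - 2^1*7^2*13^1*4129^1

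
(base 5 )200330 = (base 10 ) 6340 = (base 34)5gg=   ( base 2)1100011000100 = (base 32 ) 664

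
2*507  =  1014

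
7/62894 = 7/62894 = 0.00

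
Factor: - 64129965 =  - 3^1* 5^1*359^1*11909^1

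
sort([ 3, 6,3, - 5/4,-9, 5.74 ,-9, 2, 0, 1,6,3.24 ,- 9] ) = [  -  9,- 9, - 9,  -  5/4, 0,  1, 2, 3,3,3.24, 5.74,6, 6]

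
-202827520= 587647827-790475347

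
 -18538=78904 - 97442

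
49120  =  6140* 8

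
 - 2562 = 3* ( - 854 ) 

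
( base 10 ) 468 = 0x1D4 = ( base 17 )1A9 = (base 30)FI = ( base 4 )13110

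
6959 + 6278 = 13237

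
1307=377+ 930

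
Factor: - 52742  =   - 2^1*26371^1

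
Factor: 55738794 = 2^1*3^1*2141^1 * 4339^1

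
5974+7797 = 13771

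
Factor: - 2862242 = -2^1*29^1*61^1*809^1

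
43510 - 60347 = -16837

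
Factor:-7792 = - 2^4*487^1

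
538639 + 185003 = 723642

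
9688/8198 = 4844/4099=1.18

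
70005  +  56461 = 126466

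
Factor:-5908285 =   -  5^1 * 433^1*2729^1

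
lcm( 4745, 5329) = 346385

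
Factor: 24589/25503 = 3^( - 1)*67^1*367^1*8501^( - 1)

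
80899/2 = 40449 + 1/2 = 40449.50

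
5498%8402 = 5498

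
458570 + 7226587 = 7685157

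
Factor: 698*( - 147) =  - 102606 = - 2^1*3^1*7^2*349^1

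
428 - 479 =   -  51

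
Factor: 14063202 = 2^1*3^2*29^2*929^1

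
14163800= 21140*670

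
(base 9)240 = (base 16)c6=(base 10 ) 198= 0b11000110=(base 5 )1243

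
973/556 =1 + 3/4 = 1.75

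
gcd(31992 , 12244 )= 4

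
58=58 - 0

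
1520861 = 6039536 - 4518675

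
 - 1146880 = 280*( - 4096)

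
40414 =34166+6248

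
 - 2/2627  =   - 1 + 2625/2627 = - 0.00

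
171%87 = 84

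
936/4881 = 312/1627 = 0.19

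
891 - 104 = 787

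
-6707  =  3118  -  9825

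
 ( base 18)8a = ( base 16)9A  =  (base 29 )59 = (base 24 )6a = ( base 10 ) 154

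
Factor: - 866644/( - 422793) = 2^2*3^ ( - 3)*7^( - 1)*2237^( - 1 )*216661^1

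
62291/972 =62291/972 = 64.09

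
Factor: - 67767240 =  -  2^3*3^1*5^1 * 31^1*18217^1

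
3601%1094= 319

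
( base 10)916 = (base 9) 1227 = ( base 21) 21d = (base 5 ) 12131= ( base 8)1624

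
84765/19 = 4461 +6/19 = 4461.32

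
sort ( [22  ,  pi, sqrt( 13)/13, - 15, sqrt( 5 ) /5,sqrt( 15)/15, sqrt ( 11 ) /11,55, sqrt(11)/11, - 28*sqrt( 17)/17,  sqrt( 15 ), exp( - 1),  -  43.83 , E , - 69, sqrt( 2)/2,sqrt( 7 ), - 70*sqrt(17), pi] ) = [-70*sqrt( 17), - 69, - 43.83, - 15,-28*sqrt ( 17 ) /17, sqrt (15)/15,sqrt( 13 ) /13, sqrt(11) /11, sqrt( 11) /11, exp(-1 ), sqrt(5)/5, sqrt(2 ) /2, sqrt( 7 ),E, pi , pi , sqrt( 15 ),  22,55]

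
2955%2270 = 685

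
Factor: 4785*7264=34758240  =  2^5  *  3^1*5^1*11^1*29^1*  227^1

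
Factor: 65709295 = 5^1*13141859^1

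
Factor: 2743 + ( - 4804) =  - 2061=- 3^2*229^1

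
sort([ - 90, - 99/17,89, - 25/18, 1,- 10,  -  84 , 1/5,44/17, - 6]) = [ - 90, - 84, - 10,-6, - 99/17,  -  25/18, 1/5,1 , 44/17, 89]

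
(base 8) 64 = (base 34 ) 1I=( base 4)310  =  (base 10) 52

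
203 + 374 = 577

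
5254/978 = 2627/489 = 5.37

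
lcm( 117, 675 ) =8775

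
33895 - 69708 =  - 35813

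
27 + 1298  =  1325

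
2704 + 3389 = 6093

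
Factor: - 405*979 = - 3^4*5^1 * 11^1 * 89^1 = - 396495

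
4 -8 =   -  4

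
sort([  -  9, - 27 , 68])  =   [-27, - 9,68]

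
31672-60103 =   -  28431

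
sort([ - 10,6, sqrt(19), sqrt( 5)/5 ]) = [  -  10, sqrt( 5)/5,sqrt( 19),6]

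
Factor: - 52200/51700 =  - 522/517  =  - 2^1*3^2*11^( - 1 ) * 29^1*47^ ( - 1 )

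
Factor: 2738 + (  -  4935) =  -2197 = - 13^3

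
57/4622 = 57/4622 =0.01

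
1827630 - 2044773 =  -217143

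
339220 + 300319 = 639539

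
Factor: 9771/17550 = 2^( - 1 )*3^( - 2) * 5^(- 2 ) * 13^(- 1 )*3257^1 = 3257/5850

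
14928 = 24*622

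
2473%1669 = 804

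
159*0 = 0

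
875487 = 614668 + 260819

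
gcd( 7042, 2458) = 2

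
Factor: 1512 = 2^3*3^3 * 7^1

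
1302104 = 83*15688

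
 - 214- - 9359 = 9145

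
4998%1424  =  726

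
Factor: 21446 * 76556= 2^3*10723^1*19139^1 = 1641819976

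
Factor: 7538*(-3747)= -28244886  =  -2^1*3^1 * 1249^1*3769^1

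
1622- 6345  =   - 4723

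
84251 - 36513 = 47738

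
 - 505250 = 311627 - 816877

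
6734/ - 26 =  - 259/1 = - 259.00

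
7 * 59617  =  417319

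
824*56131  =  46251944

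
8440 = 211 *40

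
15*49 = 735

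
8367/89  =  94 + 1/89 = 94.01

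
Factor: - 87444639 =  - 3^2 * 9716071^1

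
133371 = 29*4599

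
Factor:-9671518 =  - 2^1 *197^1*24547^1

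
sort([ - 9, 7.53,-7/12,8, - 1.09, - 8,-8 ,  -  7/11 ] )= [ - 9, - 8, - 8, - 1.09,  -  7/11, - 7/12,7.53, 8 ] 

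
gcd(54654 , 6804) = 6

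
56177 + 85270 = 141447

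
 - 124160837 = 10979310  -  135140147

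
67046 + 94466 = 161512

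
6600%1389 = 1044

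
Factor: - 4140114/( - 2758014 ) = 690019/459669 = 3^(-1 )*7^( - 2)*11^1*53^ ( - 1)*59^ ( - 1 )*149^1*421^1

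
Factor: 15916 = 2^2 *23^1*173^1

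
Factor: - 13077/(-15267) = 3^1*7^(-1) * 727^( - 1) *1453^1  =  4359/5089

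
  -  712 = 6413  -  7125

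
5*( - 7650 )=-38250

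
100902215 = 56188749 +44713466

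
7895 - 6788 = 1107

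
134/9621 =134/9621 = 0.01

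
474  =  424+50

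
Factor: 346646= 2^1 * 353^1*491^1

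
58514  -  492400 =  -433886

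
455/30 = 15 + 1/6 = 15.17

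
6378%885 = 183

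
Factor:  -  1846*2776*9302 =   -  47668061792 = -2^5*13^1*71^1 *347^1*4651^1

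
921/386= 921/386 = 2.39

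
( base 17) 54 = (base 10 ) 89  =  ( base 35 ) 2J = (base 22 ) 41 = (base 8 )131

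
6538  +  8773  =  15311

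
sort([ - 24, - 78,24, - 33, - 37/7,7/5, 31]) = [-78, - 33, - 24, - 37/7, 7/5,24, 31]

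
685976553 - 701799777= - 15823224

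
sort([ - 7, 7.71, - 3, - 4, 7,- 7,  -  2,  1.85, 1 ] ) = [  -  7, - 7 , - 4, - 3, - 2, 1, 1.85, 7, 7.71] 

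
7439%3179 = 1081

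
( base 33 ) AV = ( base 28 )CP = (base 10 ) 361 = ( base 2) 101101001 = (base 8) 551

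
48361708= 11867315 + 36494393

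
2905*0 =0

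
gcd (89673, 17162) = 1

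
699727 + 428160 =1127887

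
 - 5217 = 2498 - 7715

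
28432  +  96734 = 125166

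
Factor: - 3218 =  - 2^1*1609^1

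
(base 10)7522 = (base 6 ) 54454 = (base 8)16542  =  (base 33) 6tv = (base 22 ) fbk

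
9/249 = 3/83 = 0.04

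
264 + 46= 310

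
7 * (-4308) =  - 30156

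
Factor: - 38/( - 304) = 1/8=2^( -3)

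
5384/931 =5384/931=5.78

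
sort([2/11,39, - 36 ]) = [ - 36,2/11,39 ]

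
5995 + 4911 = 10906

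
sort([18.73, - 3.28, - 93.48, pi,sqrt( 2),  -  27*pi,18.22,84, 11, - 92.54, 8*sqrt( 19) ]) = [ - 93.48  ,  -  92.54, - 27 * pi , - 3.28,sqrt(2),pi,11, 18.22, 18.73, 8* sqrt(19), 84 ]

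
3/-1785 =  - 1/595 = - 0.00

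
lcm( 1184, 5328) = 10656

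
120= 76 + 44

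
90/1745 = 18/349 = 0.05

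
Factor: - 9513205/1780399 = - 5^1*13^1*19^1*7703^1*1780399^ ( - 1)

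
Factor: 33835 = 5^1*67^1 * 101^1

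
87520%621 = 580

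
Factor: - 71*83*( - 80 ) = 2^4*5^1*71^1*83^1 = 471440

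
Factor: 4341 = 3^1*1447^1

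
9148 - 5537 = 3611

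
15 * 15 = 225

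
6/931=6/931 = 0.01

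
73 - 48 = 25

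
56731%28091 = 549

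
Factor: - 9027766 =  - 2^1 * 11^1*410353^1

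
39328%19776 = 19552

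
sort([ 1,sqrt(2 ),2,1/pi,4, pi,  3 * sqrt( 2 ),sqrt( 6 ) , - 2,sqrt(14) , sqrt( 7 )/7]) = [-2,1/pi,sqrt(7 )/7,1, sqrt ( 2), 2, sqrt(6 ),pi,sqrt(14), 4,3*sqrt(2 )] 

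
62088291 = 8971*6921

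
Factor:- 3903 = - 3^1*1301^1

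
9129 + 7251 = 16380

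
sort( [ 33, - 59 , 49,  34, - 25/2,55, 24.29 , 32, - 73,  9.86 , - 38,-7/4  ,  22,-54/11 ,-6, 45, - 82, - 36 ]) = [ - 82, - 73, - 59 , - 38, - 36, - 25/2, - 6,  -  54/11, - 7/4, 9.86,  22, 24.29,32, 33,34, 45,  49, 55]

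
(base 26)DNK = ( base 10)9406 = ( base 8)22276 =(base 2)10010010111110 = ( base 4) 2102332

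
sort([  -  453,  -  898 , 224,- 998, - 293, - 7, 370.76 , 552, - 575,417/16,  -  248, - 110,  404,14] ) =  [ - 998,  -  898, - 575, -453,  -  293, - 248, - 110,-7, 14,417/16, 224, 370.76, 404,552]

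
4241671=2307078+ 1934593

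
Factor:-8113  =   - 7^1*19^1*61^1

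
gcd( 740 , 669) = 1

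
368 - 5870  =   - 5502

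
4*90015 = 360060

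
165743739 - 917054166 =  - 751310427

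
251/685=251/685 = 0.37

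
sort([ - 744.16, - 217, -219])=[ - 744.16, - 219, - 217 ]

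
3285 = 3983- 698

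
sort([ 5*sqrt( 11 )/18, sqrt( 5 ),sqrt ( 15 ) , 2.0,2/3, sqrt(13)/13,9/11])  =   [ sqrt ( 13 )/13,2/3, 9/11,5*sqrt(11)/18,2.0 , sqrt( 5 ), sqrt( 15 )]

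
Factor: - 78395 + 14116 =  - 64279 = -64279^1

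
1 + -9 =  - 8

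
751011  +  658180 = 1409191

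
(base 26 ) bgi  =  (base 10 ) 7870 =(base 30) 8ma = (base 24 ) dfm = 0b1111010111110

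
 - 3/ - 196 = 3/196=0.02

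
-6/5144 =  - 1+2569/2572 = - 0.00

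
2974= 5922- 2948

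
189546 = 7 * 27078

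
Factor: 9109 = 9109^1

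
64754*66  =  4273764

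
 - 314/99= - 314/99 = - 3.17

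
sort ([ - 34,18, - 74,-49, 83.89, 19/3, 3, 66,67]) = [-74 ,-49, - 34,  3,19/3,18, 66,67, 83.89 ]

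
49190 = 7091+42099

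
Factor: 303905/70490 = 457/106  =  2^ ( - 1)*53^ (-1)*457^1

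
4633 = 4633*1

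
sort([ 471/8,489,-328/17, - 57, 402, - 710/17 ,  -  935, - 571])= [ - 935, - 571, - 57, - 710/17, - 328/17,471/8, 402,489 ] 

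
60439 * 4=241756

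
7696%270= 136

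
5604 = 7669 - 2065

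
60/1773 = 20/591 = 0.03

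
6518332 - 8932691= - 2414359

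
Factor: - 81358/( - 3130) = 5^( - 1)*19^1*313^( - 1 )*2141^1 = 40679/1565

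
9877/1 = 9877 = 9877.00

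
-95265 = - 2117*45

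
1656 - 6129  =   - 4473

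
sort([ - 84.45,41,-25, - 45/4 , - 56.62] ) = [ - 84.45, - 56.62,-25 , - 45/4,41] 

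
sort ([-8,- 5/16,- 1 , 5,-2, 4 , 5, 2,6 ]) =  [-8 , - 2,- 1, - 5/16, 2,4 , 5, 5 , 6]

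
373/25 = 373/25 = 14.92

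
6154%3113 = 3041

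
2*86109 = 172218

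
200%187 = 13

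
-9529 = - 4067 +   -  5462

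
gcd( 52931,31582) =1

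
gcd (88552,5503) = 1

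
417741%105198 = 102147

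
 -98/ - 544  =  49/272 = 0.18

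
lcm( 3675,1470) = 7350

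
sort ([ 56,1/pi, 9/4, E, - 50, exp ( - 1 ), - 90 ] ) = [ - 90, - 50, 1/pi, exp( - 1 ), 9/4 , E, 56]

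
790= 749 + 41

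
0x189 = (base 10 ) 393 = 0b110001001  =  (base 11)328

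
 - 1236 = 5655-6891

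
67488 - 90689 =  - 23201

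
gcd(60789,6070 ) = 1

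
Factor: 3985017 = 3^1*53^1*71^1*353^1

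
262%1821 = 262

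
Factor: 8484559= 29^1*307^1*953^1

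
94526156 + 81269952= 175796108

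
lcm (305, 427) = 2135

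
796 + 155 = 951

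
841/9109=841/9109 = 0.09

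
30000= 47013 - 17013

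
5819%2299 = 1221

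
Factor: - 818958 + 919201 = 11^1*13^1*701^1 = 100243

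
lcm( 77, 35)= 385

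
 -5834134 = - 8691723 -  - 2857589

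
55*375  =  20625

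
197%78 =41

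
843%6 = 3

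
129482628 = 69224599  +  60258029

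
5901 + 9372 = 15273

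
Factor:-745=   -  5^1*149^1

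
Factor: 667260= 2^2 * 3^2* 5^1*11^1*337^1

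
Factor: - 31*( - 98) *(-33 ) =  - 2^1* 3^1*7^2*11^1 *31^1  =  - 100254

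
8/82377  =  8/82377  =  0.00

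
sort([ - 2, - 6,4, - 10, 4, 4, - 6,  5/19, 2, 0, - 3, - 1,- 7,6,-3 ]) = [-10, - 7, - 6, - 6, - 3,  -  3, - 2, - 1, 0, 5/19, 2,4, 4,4, 6] 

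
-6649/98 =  - 68 + 15/98=   -  67.85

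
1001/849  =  1 + 152/849= 1.18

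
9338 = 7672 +1666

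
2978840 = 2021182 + 957658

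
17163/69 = 5721/23 = 248.74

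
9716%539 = 14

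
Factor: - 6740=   -  2^2*5^1*337^1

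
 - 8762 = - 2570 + -6192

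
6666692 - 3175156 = 3491536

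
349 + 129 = 478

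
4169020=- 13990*( - 298)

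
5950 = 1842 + 4108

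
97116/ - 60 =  - 1619+ 2/5=   - 1618.60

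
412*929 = 382748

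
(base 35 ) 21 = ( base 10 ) 71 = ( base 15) 4B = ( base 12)5b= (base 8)107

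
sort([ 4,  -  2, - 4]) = [ - 4, - 2, 4 ] 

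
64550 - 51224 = 13326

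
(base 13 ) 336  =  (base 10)552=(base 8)1050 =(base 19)1a1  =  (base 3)202110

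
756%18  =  0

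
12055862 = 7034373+5021489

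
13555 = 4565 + 8990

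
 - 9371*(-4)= 37484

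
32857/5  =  6571 + 2/5 = 6571.40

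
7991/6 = 7991/6 = 1331.83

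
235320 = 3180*74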